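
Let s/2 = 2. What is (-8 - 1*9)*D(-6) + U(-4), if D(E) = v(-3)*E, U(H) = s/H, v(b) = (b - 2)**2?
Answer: 2549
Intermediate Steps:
s = 4 (s = 2*2 = 4)
v(b) = (-2 + b)**2
U(H) = 4/H
D(E) = 25*E (D(E) = (-2 - 3)**2*E = (-5)**2*E = 25*E)
(-8 - 1*9)*D(-6) + U(-4) = (-8 - 1*9)*(25*(-6)) + 4/(-4) = (-8 - 9)*(-150) + 4*(-1/4) = -17*(-150) - 1 = 2550 - 1 = 2549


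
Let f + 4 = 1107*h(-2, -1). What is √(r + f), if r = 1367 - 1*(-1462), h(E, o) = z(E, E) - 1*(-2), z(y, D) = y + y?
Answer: √611 ≈ 24.718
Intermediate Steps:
z(y, D) = 2*y
h(E, o) = 2 + 2*E (h(E, o) = 2*E - 1*(-2) = 2*E + 2 = 2 + 2*E)
f = -2218 (f = -4 + 1107*(2 + 2*(-2)) = -4 + 1107*(2 - 4) = -4 + 1107*(-2) = -4 - 2214 = -2218)
r = 2829 (r = 1367 + 1462 = 2829)
√(r + f) = √(2829 - 2218) = √611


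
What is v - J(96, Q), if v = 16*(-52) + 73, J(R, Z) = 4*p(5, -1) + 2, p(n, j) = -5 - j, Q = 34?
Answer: -745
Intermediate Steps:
J(R, Z) = -14 (J(R, Z) = 4*(-5 - 1*(-1)) + 2 = 4*(-5 + 1) + 2 = 4*(-4) + 2 = -16 + 2 = -14)
v = -759 (v = -832 + 73 = -759)
v - J(96, Q) = -759 - 1*(-14) = -759 + 14 = -745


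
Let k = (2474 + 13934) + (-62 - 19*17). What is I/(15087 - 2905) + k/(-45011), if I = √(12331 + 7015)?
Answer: -16023/45011 + √19346/12182 ≈ -0.34456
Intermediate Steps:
I = √19346 ≈ 139.09
k = 16023 (k = 16408 + (-62 - 323) = 16408 - 385 = 16023)
I/(15087 - 2905) + k/(-45011) = √19346/(15087 - 2905) + 16023/(-45011) = √19346/12182 + 16023*(-1/45011) = √19346*(1/12182) - 16023/45011 = √19346/12182 - 16023/45011 = -16023/45011 + √19346/12182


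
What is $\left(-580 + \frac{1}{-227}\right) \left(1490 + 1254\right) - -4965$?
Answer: $- \frac{360150729}{227} \approx -1.5866 \cdot 10^{6}$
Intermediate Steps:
$\left(-580 + \frac{1}{-227}\right) \left(1490 + 1254\right) - -4965 = \left(-580 - \frac{1}{227}\right) 2744 + 4965 = \left(- \frac{131661}{227}\right) 2744 + 4965 = - \frac{361277784}{227} + 4965 = - \frac{360150729}{227}$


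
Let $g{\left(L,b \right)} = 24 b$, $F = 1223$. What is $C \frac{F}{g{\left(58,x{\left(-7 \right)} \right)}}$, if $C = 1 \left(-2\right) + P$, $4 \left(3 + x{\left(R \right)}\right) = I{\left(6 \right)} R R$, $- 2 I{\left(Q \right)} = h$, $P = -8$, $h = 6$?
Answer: $\frac{6115}{477} \approx 12.82$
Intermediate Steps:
$I{\left(Q \right)} = -3$ ($I{\left(Q \right)} = \left(- \frac{1}{2}\right) 6 = -3$)
$x{\left(R \right)} = -3 - \frac{3 R^{2}}{4}$ ($x{\left(R \right)} = -3 + \frac{- 3 R R}{4} = -3 + \frac{\left(-3\right) R^{2}}{4} = -3 - \frac{3 R^{2}}{4}$)
$C = -10$ ($C = 1 \left(-2\right) - 8 = -2 - 8 = -10$)
$C \frac{F}{g{\left(58,x{\left(-7 \right)} \right)}} = - 10 \frac{1223}{24 \left(-3 - \frac{3 \left(-7\right)^{2}}{4}\right)} = - 10 \frac{1223}{24 \left(-3 - \frac{147}{4}\right)} = - 10 \frac{1223}{24 \left(- \frac{159}{4}\right)} = - 10 \frac{1223}{-954} = - 10 \cdot 1223 \left(- \frac{1}{954}\right) = \left(-10\right) \left(- \frac{1223}{954}\right) = \frac{6115}{477}$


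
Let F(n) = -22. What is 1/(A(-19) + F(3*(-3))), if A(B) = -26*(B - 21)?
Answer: 1/1018 ≈ 0.00098232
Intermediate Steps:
A(B) = 546 - 26*B (A(B) = -26*(-21 + B) = 546 - 26*B)
1/(A(-19) + F(3*(-3))) = 1/((546 - 26*(-19)) - 22) = 1/((546 + 494) - 22) = 1/(1040 - 22) = 1/1018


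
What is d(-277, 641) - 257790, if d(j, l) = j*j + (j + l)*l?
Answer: 52263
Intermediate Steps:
d(j, l) = j² + l*(j + l)
d(-277, 641) - 257790 = ((-277)² + 641² - 277*641) - 257790 = (76729 + 410881 - 177557) - 257790 = 310053 - 257790 = 52263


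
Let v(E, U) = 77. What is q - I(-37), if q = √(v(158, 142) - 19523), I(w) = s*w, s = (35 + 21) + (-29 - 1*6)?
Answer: 777 + I*√19446 ≈ 777.0 + 139.45*I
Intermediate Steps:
s = 21 (s = 56 + (-29 - 6) = 56 - 35 = 21)
I(w) = 21*w
q = I*√19446 (q = √(77 - 19523) = √(-19446) = I*√19446 ≈ 139.45*I)
q - I(-37) = I*√19446 - 21*(-37) = I*√19446 - 1*(-777) = I*√19446 + 777 = 777 + I*√19446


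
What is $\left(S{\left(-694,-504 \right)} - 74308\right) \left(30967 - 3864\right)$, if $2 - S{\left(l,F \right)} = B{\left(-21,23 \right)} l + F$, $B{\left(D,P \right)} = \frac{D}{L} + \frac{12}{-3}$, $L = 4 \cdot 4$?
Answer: $- \frac{16801447833}{8} \approx -2.1002 \cdot 10^{9}$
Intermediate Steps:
$L = 16$
$B{\left(D,P \right)} = -4 + \frac{D}{16}$ ($B{\left(D,P \right)} = \frac{D}{16} + \frac{12}{-3} = D \frac{1}{16} + 12 \left(- \frac{1}{3}\right) = \frac{D}{16} - 4 = -4 + \frac{D}{16}$)
$S{\left(l,F \right)} = 2 - F + \frac{85 l}{16}$ ($S{\left(l,F \right)} = 2 - \left(\left(-4 + \frac{1}{16} \left(-21\right)\right) l + F\right) = 2 - \left(\left(-4 - \frac{21}{16}\right) l + F\right) = 2 - \left(- \frac{85 l}{16} + F\right) = 2 - \left(F - \frac{85 l}{16}\right) = 2 - F + \frac{85 l}{16}$)
$\left(S{\left(-694,-504 \right)} - 74308\right) \left(30967 - 3864\right) = \left(\left(2 - -504 + \frac{85}{16} \left(-694\right)\right) - 74308\right) \left(30967 - 3864\right) = \left(\left(2 + 504 - \frac{29495}{8}\right) - 74308\right) 27103 = \left(- \frac{25447}{8} - 74308\right) 27103 = \left(- \frac{619911}{8}\right) 27103 = - \frac{16801447833}{8}$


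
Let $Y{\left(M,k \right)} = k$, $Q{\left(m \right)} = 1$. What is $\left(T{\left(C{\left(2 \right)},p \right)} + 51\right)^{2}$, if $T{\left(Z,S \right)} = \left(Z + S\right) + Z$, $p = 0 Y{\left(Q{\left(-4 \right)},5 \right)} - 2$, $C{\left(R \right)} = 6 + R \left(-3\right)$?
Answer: $2401$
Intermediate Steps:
$C{\left(R \right)} = 6 - 3 R$
$p = -2$ ($p = 0 \cdot 5 - 2 = 0 - 2 = -2$)
$T{\left(Z,S \right)} = S + 2 Z$ ($T{\left(Z,S \right)} = \left(S + Z\right) + Z = S + 2 Z$)
$\left(T{\left(C{\left(2 \right)},p \right)} + 51\right)^{2} = \left(\left(-2 + 2 \left(6 - 6\right)\right) + 51\right)^{2} = \left(\left(-2 + 2 \cdot 0\right) + 51\right)^{2} = \left(\left(-2 + 0\right) + 51\right)^{2} = \left(-2 + 51\right)^{2} = 49^{2} = 2401$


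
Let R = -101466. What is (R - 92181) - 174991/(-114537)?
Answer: -22179571448/114537 ≈ -1.9365e+5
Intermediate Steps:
(R - 92181) - 174991/(-114537) = (-101466 - 92181) - 174991/(-114537) = -193647 - 174991*(-1/114537) = -193647 + 174991/114537 = -22179571448/114537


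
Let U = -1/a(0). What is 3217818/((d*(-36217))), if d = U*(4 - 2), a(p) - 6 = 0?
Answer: 9653454/36217 ≈ 266.54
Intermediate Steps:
a(p) = 6 (a(p) = 6 + 0 = 6)
U = -1/6 ≈ -0.16667
d = -1/3 (d = -(4 - 2)/6 = -1/6*2 = -1/3 ≈ -0.33333)
3217818/((d*(-36217))) = 3217818/((-1/3*(-36217))) = 3217818/(36217/3) = 3217818*(3/36217) = 9653454/36217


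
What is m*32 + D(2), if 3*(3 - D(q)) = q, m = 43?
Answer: 4135/3 ≈ 1378.3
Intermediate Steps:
D(q) = 3 - q/3
m*32 + D(2) = 43*32 + (3 - ⅓*2) = 1376 + (3 - ⅔) = 1376 + 7/3 = 4135/3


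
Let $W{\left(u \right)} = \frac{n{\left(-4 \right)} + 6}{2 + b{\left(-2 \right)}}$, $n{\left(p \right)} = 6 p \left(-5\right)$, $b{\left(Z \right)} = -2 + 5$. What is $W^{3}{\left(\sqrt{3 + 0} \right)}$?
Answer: $\frac{2000376}{125} \approx 16003.0$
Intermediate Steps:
$b{\left(Z \right)} = 3$
$n{\left(p \right)} = - 30 p$
$W{\left(u \right)} = \frac{126}{5}$ ($W{\left(u \right)} = \frac{\left(-30\right) \left(-4\right) + 6}{2 + 3} = \frac{120 + 6}{5} = 126 \cdot \frac{1}{5} = \frac{126}{5}$)
$W^{3}{\left(\sqrt{3 + 0} \right)} = \left(\frac{126}{5}\right)^{3} = \frac{2000376}{125}$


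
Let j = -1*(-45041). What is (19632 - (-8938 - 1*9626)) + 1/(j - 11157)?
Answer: 1294233265/33884 ≈ 38196.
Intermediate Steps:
j = 45041
(19632 - (-8938 - 1*9626)) + 1/(j - 11157) = (19632 - (-8938 - 1*9626)) + 1/(45041 - 11157) = (19632 - (-8938 - 9626)) + 1/33884 = (19632 - 1*(-18564)) + 1/33884 = (19632 + 18564) + 1/33884 = 38196 + 1/33884 = 1294233265/33884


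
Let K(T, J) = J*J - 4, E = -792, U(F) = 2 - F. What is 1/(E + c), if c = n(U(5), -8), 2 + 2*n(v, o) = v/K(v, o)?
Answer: -40/31721 ≈ -0.0012610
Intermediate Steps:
K(T, J) = -4 + J² (K(T, J) = J² - 4 = -4 + J²)
n(v, o) = -1 + v/(2*(-4 + o²)) (n(v, o) = -1 + (v/(-4 + o²))/2 = -1 + v/(2*(-4 + o²)))
c = -41/40 (c = (4 + (2 - 1*5)/2 - 1*(-8)²)/(-4 + (-8)²) = (4 + (2 - 5)/2 - 1*64)/(-4 + 64) = (4 + (½)*(-3) - 64)/60 = (4 - 3/2 - 64)/60 = (1/60)*(-123/2) = -41/40 ≈ -1.0250)
1/(E + c) = 1/(-792 - 41/40) = 1/(-31721/40) = -40/31721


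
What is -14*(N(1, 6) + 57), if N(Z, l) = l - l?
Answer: -798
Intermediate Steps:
N(Z, l) = 0
-14*(N(1, 6) + 57) = -14*(0 + 57) = -14*57 = -798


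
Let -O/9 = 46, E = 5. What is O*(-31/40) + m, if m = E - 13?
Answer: 6257/20 ≈ 312.85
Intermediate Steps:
O = -414 (O = -9*46 = -414)
m = -8 (m = 5 - 13 = -8)
O*(-31/40) + m = -(-12834)/40 - 8 = -414*(-31/40) - 8 = 6417/20 - 8 = 6257/20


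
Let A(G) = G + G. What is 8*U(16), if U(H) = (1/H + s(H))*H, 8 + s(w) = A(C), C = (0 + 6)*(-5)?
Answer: -8696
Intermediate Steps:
C = -30 (C = 6*(-5) = -30)
A(G) = 2*G
s(w) = -68 (s(w) = -8 + 2*(-30) = -8 - 60 = -68)
U(H) = H*(-68 + 1/H) (U(H) = (1/H - 68)*H = (-68 + 1/H)*H = H*(-68 + 1/H))
8*U(16) = 8*(1 - 68*16) = 8*(1 - 1088) = 8*(-1087) = -8696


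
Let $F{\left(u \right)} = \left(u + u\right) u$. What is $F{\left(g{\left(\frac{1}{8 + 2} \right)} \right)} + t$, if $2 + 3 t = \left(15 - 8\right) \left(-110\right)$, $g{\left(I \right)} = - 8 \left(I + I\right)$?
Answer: $- \frac{18916}{75} \approx -252.21$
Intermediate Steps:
$g{\left(I \right)} = - 16 I$ ($g{\left(I \right)} = - 8 \cdot 2 I = - 16 I$)
$F{\left(u \right)} = 2 u^{2}$ ($F{\left(u \right)} = 2 u u = 2 u^{2}$)
$t = - \frac{772}{3}$ ($t = - \frac{2}{3} + \frac{\left(15 - 8\right) \left(-110\right)}{3} = - \frac{2}{3} + \frac{7 \left(-110\right)}{3} = - \frac{2}{3} + \frac{1}{3} \left(-770\right) = - \frac{2}{3} - \frac{770}{3} = - \frac{772}{3} \approx -257.33$)
$F{\left(g{\left(\frac{1}{8 + 2} \right)} \right)} + t = 2 \left(- \frac{16}{8 + 2}\right)^{2} - \frac{772}{3} = 2 \left(- \frac{16}{10}\right)^{2} - \frac{772}{3} = 2 \left(\left(-16\right) \frac{1}{10}\right)^{2} - \frac{772}{3} = 2 \left(- \frac{8}{5}\right)^{2} - \frac{772}{3} = 2 \cdot \frac{64}{25} - \frac{772}{3} = \frac{128}{25} - \frac{772}{3} = - \frac{18916}{75}$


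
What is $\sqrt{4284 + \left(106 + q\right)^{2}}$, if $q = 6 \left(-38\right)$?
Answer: $4 \sqrt{1198} \approx 138.45$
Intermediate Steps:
$q = -228$
$\sqrt{4284 + \left(106 + q\right)^{2}} = \sqrt{4284 + \left(106 - 228\right)^{2}} = \sqrt{4284 + \left(-122\right)^{2}} = \sqrt{4284 + 14884} = \sqrt{19168} = 4 \sqrt{1198}$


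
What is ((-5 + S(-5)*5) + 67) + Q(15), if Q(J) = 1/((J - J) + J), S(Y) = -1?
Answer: 856/15 ≈ 57.067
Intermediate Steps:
Q(J) = 1/J (Q(J) = 1/(0 + J) = 1/J)
((-5 + S(-5)*5) + 67) + Q(15) = ((-5 - 1*5) + 67) + 1/15 = ((-5 - 5) + 67) + 1/15 = (-10 + 67) + 1/15 = 57 + 1/15 = 856/15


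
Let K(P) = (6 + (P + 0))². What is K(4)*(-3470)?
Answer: -347000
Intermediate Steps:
K(P) = (6 + P)²
K(4)*(-3470) = (6 + 4)²*(-3470) = 10²*(-3470) = 100*(-3470) = -347000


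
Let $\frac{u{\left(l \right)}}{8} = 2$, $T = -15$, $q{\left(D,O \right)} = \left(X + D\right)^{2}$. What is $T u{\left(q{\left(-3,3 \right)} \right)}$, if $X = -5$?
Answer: $-240$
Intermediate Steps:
$q{\left(D,O \right)} = \left(-5 + D\right)^{2}$
$u{\left(l \right)} = 16$ ($u{\left(l \right)} = 8 \cdot 2 = 16$)
$T u{\left(q{\left(-3,3 \right)} \right)} = \left(-15\right) 16 = -240$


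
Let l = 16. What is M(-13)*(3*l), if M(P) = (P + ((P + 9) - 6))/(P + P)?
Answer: 552/13 ≈ 42.462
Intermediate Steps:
M(P) = (3 + 2*P)/(2*P) (M(P) = (P + ((9 + P) - 6))/((2*P)) = (P + (3 + P))*(1/(2*P)) = (3 + 2*P)*(1/(2*P)) = (3 + 2*P)/(2*P))
M(-13)*(3*l) = ((3/2 - 13)/(-13))*(3*16) = -1/13*(-23/2)*48 = (23/26)*48 = 552/13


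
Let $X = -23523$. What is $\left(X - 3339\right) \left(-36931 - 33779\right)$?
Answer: $1899412020$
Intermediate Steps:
$\left(X - 3339\right) \left(-36931 - 33779\right) = \left(-23523 - 3339\right) \left(-36931 - 33779\right) = \left(-26862\right) \left(-70710\right) = 1899412020$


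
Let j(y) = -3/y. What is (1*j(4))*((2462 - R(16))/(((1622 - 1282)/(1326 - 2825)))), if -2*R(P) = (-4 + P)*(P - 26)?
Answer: 5400897/680 ≈ 7942.5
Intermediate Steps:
R(P) = -(-26 + P)*(-4 + P)/2 (R(P) = -(-4 + P)*(P - 26)/2 = -(-4 + P)*(-26 + P)/2 = -(-26 + P)*(-4 + P)/2)
(1*j(4))*((2462 - R(16))/(((1622 - 1282)/(1326 - 2825)))) = (1*(-3/4))*((2462 - (-52 + 15*16 - ½*16²))/(((1622 - 1282)/(1326 - 2825)))) = (1*(-3*¼))*((2462 - (-52 + 240 - ½*256))/((340/(-1499)))) = (1*(-¾))*((2462 - (-52 + 240 - 128))/((340*(-1/1499)))) = -3*(2462 - 1*60)/(4*(-340/1499)) = -3*(2462 - 60)*(-1499)/(4*340) = -3603*(-1499)/(2*340) = -¾*(-1800299/170) = 5400897/680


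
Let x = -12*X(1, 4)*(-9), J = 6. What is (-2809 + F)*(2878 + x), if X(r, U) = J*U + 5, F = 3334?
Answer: 3155250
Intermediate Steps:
X(r, U) = 5 + 6*U (X(r, U) = 6*U + 5 = 5 + 6*U)
x = 3132 (x = -12*(5 + 6*4)*(-9) = -12*(5 + 24)*(-9) = -12*29*(-9) = -348*(-9) = 3132)
(-2809 + F)*(2878 + x) = (-2809 + 3334)*(2878 + 3132) = 525*6010 = 3155250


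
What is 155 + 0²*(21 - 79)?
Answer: 155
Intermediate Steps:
155 + 0²*(21 - 79) = 155 + 0*(-58) = 155 + 0 = 155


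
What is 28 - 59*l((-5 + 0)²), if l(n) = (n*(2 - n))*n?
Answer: 848153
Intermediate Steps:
l(n) = n²*(2 - n)
28 - 59*l((-5 + 0)²) = 28 - 59*((-5 + 0)²)²*(2 - (-5 + 0)²) = 28 - 59*((-5)²)²*(2 - 1*(-5)²) = 28 - 59*25²*(2 - 1*25) = 28 - 36875*(2 - 25) = 28 - 36875*(-23) = 28 - 59*(-14375) = 28 + 848125 = 848153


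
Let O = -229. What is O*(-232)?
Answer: 53128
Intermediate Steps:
O*(-232) = -229*(-232) = 53128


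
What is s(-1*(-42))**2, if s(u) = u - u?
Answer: 0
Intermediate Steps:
s(u) = 0
s(-1*(-42))**2 = 0**2 = 0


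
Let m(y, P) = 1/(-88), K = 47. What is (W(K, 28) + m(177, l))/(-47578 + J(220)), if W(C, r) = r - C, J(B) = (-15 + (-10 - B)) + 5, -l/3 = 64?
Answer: 1673/4207984 ≈ 0.00039758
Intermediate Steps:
l = -192 (l = -3*64 = -192)
J(B) = -20 - B (J(B) = (-25 - B) + 5 = -20 - B)
m(y, P) = -1/88
(W(K, 28) + m(177, l))/(-47578 + J(220)) = ((28 - 1*47) - 1/88)/(-47578 + (-20 - 1*220)) = ((28 - 47) - 1/88)/(-47578 + (-20 - 220)) = (-19 - 1/88)/(-47578 - 240) = -1673/88/(-47818) = -1673/88*(-1/47818) = 1673/4207984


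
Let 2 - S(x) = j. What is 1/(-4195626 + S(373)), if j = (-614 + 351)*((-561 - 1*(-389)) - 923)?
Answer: -1/4483609 ≈ -2.2303e-7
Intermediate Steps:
j = 287985 (j = -263*((-561 + 389) - 923) = -263*(-172 - 923) = -263*(-1095) = 287985)
S(x) = -287983 (S(x) = 2 - 1*287985 = 2 - 287985 = -287983)
1/(-4195626 + S(373)) = 1/(-4195626 - 287983) = 1/(-4483609) = -1/4483609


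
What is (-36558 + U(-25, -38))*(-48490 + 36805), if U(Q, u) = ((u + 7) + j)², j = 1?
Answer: 416663730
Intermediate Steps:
U(Q, u) = (8 + u)² (U(Q, u) = ((u + 7) + 1)² = ((7 + u) + 1)² = (8 + u)²)
(-36558 + U(-25, -38))*(-48490 + 36805) = (-36558 + (8 - 38)²)*(-48490 + 36805) = (-36558 + (-30)²)*(-11685) = (-36558 + 900)*(-11685) = -35658*(-11685) = 416663730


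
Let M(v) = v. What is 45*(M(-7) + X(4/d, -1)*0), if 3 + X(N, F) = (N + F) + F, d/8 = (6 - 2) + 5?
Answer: -315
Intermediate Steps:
d = 72 (d = 8*((6 - 2) + 5) = 8*(4 + 5) = 8*9 = 72)
X(N, F) = -3 + N + 2*F (X(N, F) = -3 + ((N + F) + F) = -3 + ((F + N) + F) = -3 + (N + 2*F) = -3 + N + 2*F)
45*(M(-7) + X(4/d, -1)*0) = 45*(-7 + (-3 + 4/72 + 2*(-1))*0) = 45*(-7 + (-3 + 4*(1/72) - 2)*0) = 45*(-7 + (-3 + 1/18 - 2)*0) = 45*(-7 - 89/18*0) = 45*(-7 + 0) = 45*(-7) = -315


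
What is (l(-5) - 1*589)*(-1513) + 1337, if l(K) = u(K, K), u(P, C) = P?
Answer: 900059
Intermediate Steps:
l(K) = K
(l(-5) - 1*589)*(-1513) + 1337 = (-5 - 1*589)*(-1513) + 1337 = (-5 - 589)*(-1513) + 1337 = -594*(-1513) + 1337 = 898722 + 1337 = 900059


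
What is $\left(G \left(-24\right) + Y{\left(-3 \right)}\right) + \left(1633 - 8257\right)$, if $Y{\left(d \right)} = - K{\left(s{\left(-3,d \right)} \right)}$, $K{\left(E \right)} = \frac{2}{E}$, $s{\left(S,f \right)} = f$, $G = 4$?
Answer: $- \frac{20158}{3} \approx -6719.3$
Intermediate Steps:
$Y{\left(d \right)} = - \frac{2}{d}$
$\left(G \left(-24\right) + Y{\left(-3 \right)}\right) + \left(1633 - 8257\right) = \left(4 \left(-24\right) - \frac{2}{-3}\right) + \left(1633 - 8257\right) = \left(-96 - - \frac{2}{3}\right) + \left(1633 - 8257\right) = \left(-96 + \frac{2}{3}\right) - 6624 = - \frac{286}{3} - 6624 = - \frac{20158}{3}$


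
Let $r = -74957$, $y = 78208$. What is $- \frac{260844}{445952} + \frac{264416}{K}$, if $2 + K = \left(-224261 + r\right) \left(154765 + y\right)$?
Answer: $- \frac{1136467427910121}{1942949179713152} \approx -0.58492$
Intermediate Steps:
$K = -69709715116$ ($K = -2 + \left(-224261 - 74957\right) \left(154765 + 78208\right) = -2 - 69709715114 = -69709715116$)
$- \frac{260844}{445952} + \frac{264416}{K} = - \frac{260844}{445952} + \frac{264416}{-69709715116} = \left(-260844\right) \frac{1}{445952} + 264416 \left(- \frac{1}{69709715116}\right) = - \frac{65211}{111488} - \frac{66104}{17427428779} = - \frac{1136467427910121}{1942949179713152}$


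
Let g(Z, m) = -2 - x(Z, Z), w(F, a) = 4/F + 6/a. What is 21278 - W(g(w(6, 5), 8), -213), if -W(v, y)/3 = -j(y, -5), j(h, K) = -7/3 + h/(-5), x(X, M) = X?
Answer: 105786/5 ≈ 21157.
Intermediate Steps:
j(h, K) = -7/3 - h/5 (j(h, K) = -7*⅓ + h*(-⅕) = -7/3 - h/5)
g(Z, m) = -2 - Z
W(v, y) = -7 - 3*y/5 (W(v, y) = -(-3)*(-7/3 - y/5) = -3*(7/3 + y/5) = -7 - 3*y/5)
21278 - W(g(w(6, 5), 8), -213) = 21278 - (-7 - ⅗*(-213)) = 21278 - (-7 + 639/5) = 21278 - 1*604/5 = 21278 - 604/5 = 105786/5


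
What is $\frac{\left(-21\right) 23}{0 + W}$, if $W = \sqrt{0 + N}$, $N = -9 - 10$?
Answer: $\frac{483 i \sqrt{19}}{19} \approx 110.81 i$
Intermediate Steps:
$N = -19$ ($N = -9 - 10 = -19$)
$W = i \sqrt{19}$ ($W = \sqrt{0 - 19} = \sqrt{-19} = i \sqrt{19} \approx 4.3589 i$)
$\frac{\left(-21\right) 23}{0 + W} = \frac{\left(-21\right) 23}{0 + i \sqrt{19}} = - \frac{483}{i \sqrt{19}} = - 483 \left(- \frac{i \sqrt{19}}{19}\right) = \frac{483 i \sqrt{19}}{19}$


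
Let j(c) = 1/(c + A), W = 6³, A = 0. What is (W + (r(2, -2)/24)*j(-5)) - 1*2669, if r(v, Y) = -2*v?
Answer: -73589/30 ≈ -2453.0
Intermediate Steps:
W = 216
j(c) = 1/c (j(c) = 1/(c + 0) = 1/c)
(W + (r(2, -2)/24)*j(-5)) - 1*2669 = (216 + (-2*2/24)/(-5)) - 1*2669 = (216 - 4*1/24*(-⅕)) - 2669 = (216 - ⅙*(-⅕)) - 2669 = (216 + 1/30) - 2669 = 6481/30 - 2669 = -73589/30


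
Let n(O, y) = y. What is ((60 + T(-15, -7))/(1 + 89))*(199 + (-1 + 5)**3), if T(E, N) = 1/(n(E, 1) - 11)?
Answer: 157537/900 ≈ 175.04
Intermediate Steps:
T(E, N) = -1/10 (T(E, N) = 1/(1 - 11) = 1/(-10) = -1/10)
((60 + T(-15, -7))/(1 + 89))*(199 + (-1 + 5)**3) = ((60 - 1/10)/(1 + 89))*(199 + (-1 + 5)**3) = ((599/10)/90)*(199 + 4**3) = ((599/10)*(1/90))*(199 + 64) = (599/900)*263 = 157537/900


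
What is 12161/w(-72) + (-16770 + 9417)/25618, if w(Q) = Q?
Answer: -156034957/922248 ≈ -169.19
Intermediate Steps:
12161/w(-72) + (-16770 + 9417)/25618 = 12161/(-72) + (-16770 + 9417)/25618 = 12161*(-1/72) - 7353*1/25618 = -12161/72 - 7353/25618 = -156034957/922248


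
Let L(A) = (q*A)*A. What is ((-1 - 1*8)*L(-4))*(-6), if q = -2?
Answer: -1728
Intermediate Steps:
L(A) = -2*A² (L(A) = (-2*A)*A = -2*A²)
((-1 - 1*8)*L(-4))*(-6) = ((-1 - 1*8)*(-2*(-4)²))*(-6) = ((-1 - 8)*(-2*16))*(-6) = -9*(-32)*(-6) = 288*(-6) = -1728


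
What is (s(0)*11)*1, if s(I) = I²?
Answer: 0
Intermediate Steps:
(s(0)*11)*1 = (0²*11)*1 = (0*11)*1 = 0*1 = 0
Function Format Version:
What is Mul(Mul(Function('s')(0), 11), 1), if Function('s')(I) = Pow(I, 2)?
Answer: 0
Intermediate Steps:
Mul(Mul(Function('s')(0), 11), 1) = Mul(Mul(Pow(0, 2), 11), 1) = Mul(Mul(0, 11), 1) = Mul(0, 1) = 0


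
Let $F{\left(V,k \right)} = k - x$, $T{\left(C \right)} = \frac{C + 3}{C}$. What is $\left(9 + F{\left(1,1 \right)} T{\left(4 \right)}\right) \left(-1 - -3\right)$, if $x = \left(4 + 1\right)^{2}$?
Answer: $-66$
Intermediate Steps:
$x = 25$ ($x = 5^{2} = 25$)
$T{\left(C \right)} = \frac{3 + C}{C}$
$F{\left(V,k \right)} = -25 + k$ ($F{\left(V,k \right)} = k - 25 = -25 + k$)
$\left(9 + F{\left(1,1 \right)} T{\left(4 \right)}\right) \left(-1 - -3\right) = \left(9 + \left(-25 + 1\right) \frac{3 + 4}{4}\right) \left(-1 - -3\right) = \left(9 - 24 \cdot \frac{1}{4} \cdot 7\right) \left(-1 + 3\right) = \left(9 - 42\right) 2 = \left(-33\right) 2 = -66$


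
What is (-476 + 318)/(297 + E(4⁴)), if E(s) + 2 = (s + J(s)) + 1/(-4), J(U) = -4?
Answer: -632/2187 ≈ -0.28898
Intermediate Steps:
E(s) = -25/4 + s (E(s) = -2 + ((s - 4) + 1/(-4)) = -2 + ((-4 + s) - ¼) = -2 + (-17/4 + s) = -25/4 + s)
(-476 + 318)/(297 + E(4⁴)) = (-476 + 318)/(297 + (-25/4 + 4⁴)) = -158/(297 + (-25/4 + 256)) = -158/(297 + 999/4) = -158/2187/4 = -158*4/2187 = -632/2187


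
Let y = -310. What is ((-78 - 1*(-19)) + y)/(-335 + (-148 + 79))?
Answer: 369/404 ≈ 0.91337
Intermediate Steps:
((-78 - 1*(-19)) + y)/(-335 + (-148 + 79)) = ((-78 - 1*(-19)) - 310)/(-335 + (-148 + 79)) = ((-78 + 19) - 310)/(-335 - 69) = (-59 - 310)/(-404) = -369*(-1/404) = 369/404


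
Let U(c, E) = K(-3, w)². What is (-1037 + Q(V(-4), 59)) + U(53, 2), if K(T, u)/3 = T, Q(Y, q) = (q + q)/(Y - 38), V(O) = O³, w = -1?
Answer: -48815/51 ≈ -957.16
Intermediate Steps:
Q(Y, q) = 2*q/(-38 + Y) (Q(Y, q) = (2*q)/(-38 + Y) = 2*q/(-38 + Y))
K(T, u) = 3*T
U(c, E) = 81 (U(c, E) = (3*(-3))² = (-9)² = 81)
(-1037 + Q(V(-4), 59)) + U(53, 2) = (-1037 + 2*59/(-38 + (-4)³)) + 81 = (-1037 + 2*59/(-38 - 64)) + 81 = (-1037 + 2*59/(-102)) + 81 = (-1037 + 2*59*(-1/102)) + 81 = (-1037 - 59/51) + 81 = -52946/51 + 81 = -48815/51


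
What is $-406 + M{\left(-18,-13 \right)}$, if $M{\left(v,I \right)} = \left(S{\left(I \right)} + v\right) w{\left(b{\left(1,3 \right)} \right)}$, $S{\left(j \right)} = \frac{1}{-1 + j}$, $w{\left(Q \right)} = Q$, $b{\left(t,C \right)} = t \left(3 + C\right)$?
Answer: $- \frac{3601}{7} \approx -514.43$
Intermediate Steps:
$M{\left(v,I \right)} = 6 v + \frac{6}{-1 + I}$ ($M{\left(v,I \right)} = \left(\frac{1}{-1 + I} + v\right) 1 \left(3 + 3\right) = \left(v + \frac{1}{-1 + I}\right) 1 \cdot 6 = \left(v + \frac{1}{-1 + I}\right) 6 = 6 v + \frac{6}{-1 + I}$)
$-406 + M{\left(-18,-13 \right)} = -406 + \frac{6 \left(1 - 18 \left(-1 - 13\right)\right)}{-1 - 13} = -406 + \frac{6 \left(1 - -252\right)}{-14} = -406 + 6 \left(- \frac{1}{14}\right) \left(1 + 252\right) = -406 + 6 \left(- \frac{1}{14}\right) 253 = -406 - \frac{759}{7} = - \frac{3601}{7}$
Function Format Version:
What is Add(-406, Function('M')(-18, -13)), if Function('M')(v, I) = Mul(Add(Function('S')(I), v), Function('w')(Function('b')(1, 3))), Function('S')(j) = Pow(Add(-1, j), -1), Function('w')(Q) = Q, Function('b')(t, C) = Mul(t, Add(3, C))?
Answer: Rational(-3601, 7) ≈ -514.43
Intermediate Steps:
Function('M')(v, I) = Add(Mul(6, v), Mul(6, Pow(Add(-1, I), -1))) (Function('M')(v, I) = Mul(Add(Pow(Add(-1, I), -1), v), Mul(1, Add(3, 3))) = Mul(Add(v, Pow(Add(-1, I), -1)), Mul(1, 6)) = Mul(Add(v, Pow(Add(-1, I), -1)), 6) = Add(Mul(6, v), Mul(6, Pow(Add(-1, I), -1))))
Add(-406, Function('M')(-18, -13)) = Add(-406, Mul(6, Pow(Add(-1, -13), -1), Add(1, Mul(-18, Add(-1, -13))))) = Add(-406, Mul(6, Pow(-14, -1), Add(1, Mul(-18, -14)))) = Add(-406, Mul(6, Rational(-1, 14), Add(1, 252))) = Add(-406, Mul(6, Rational(-1, 14), 253)) = Add(-406, Rational(-759, 7)) = Rational(-3601, 7)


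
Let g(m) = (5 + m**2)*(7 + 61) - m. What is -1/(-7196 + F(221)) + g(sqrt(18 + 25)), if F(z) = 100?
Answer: 23161345/7096 - sqrt(43) ≈ 3257.4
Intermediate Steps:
g(m) = 340 - m + 68*m**2 (g(m) = (5 + m**2)*68 - m = (340 + 68*m**2) - m = 340 - m + 68*m**2)
-1/(-7196 + F(221)) + g(sqrt(18 + 25)) = -1/(-7196 + 100) + (340 - sqrt(18 + 25) + 68*(sqrt(18 + 25))**2) = -1/(-7096) + (340 - sqrt(43) + 68*(sqrt(43))**2) = -1*(-1/7096) + (340 - sqrt(43) + 68*43) = 1/7096 + (340 - sqrt(43) + 2924) = 1/7096 + (3264 - sqrt(43)) = 23161345/7096 - sqrt(43)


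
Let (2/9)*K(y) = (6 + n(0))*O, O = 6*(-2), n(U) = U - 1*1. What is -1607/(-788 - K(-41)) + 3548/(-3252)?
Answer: 847025/421134 ≈ 2.0113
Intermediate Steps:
n(U) = -1 + U (n(U) = U - 1 = -1 + U)
O = -12
K(y) = -270 (K(y) = 9*((6 + (-1 + 0))*(-12))/2 = 9*((6 - 1)*(-12))/2 = 9*(5*(-12))/2 = (9/2)*(-60) = -270)
-1607/(-788 - K(-41)) + 3548/(-3252) = -1607/(-788 - 1*(-270)) + 3548/(-3252) = -1607/(-788 + 270) + 3548*(-1/3252) = -1607/(-518) - 887/813 = -1607*(-1/518) - 887/813 = 1607/518 - 887/813 = 847025/421134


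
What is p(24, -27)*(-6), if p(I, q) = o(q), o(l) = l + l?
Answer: 324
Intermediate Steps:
o(l) = 2*l
p(I, q) = 2*q
p(24, -27)*(-6) = (2*(-27))*(-6) = -54*(-6) = 324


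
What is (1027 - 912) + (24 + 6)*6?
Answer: 295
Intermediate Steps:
(1027 - 912) + (24 + 6)*6 = 115 + 30*6 = 115 + 180 = 295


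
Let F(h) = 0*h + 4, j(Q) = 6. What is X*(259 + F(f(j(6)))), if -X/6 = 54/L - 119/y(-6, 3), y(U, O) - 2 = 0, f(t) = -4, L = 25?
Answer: 2262063/25 ≈ 90483.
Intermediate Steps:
y(U, O) = 2 (y(U, O) = 2 + 0 = 2)
F(h) = 4 (F(h) = 0 + 4 = 4)
X = 8601/25 (X = -6*(54/25 - 119/2) = -6*(-2867/50) = 8601/25 ≈ 344.04)
X*(259 + F(f(j(6)))) = 8601*(259 + 4)/25 = (8601/25)*263 = 2262063/25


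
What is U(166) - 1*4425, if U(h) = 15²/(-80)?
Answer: -70845/16 ≈ -4427.8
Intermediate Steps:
U(h) = -45/16 (U(h) = 225*(-1/80) = -45/16)
U(166) - 1*4425 = -45/16 - 1*4425 = -45/16 - 4425 = -70845/16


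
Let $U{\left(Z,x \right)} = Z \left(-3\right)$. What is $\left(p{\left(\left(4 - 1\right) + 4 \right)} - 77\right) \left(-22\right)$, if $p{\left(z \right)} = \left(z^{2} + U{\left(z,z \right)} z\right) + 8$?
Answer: $3674$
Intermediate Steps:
$U{\left(Z,x \right)} = - 3 Z$
$p{\left(z \right)} = 8 - 2 z^{2}$ ($p{\left(z \right)} = \left(z^{2} + - 3 z z\right) + 8 = \left(z^{2} - 3 z^{2}\right) + 8 = - 2 z^{2} + 8 = 8 - 2 z^{2}$)
$\left(p{\left(\left(4 - 1\right) + 4 \right)} - 77\right) \left(-22\right) = \left(\left(8 - 2 \left(\left(4 - 1\right) + 4\right)^{2}\right) - 77\right) \left(-22\right) = \left(\left(8 - 2 \left(3 + 4\right)^{2}\right) - 77\right) \left(-22\right) = \left(\left(8 - 2 \cdot 7^{2}\right) - 77\right) \left(-22\right) = \left(\left(8 - 98\right) - 77\right) \left(-22\right) = \left(-90 - 77\right) \left(-22\right) = \left(-167\right) \left(-22\right) = 3674$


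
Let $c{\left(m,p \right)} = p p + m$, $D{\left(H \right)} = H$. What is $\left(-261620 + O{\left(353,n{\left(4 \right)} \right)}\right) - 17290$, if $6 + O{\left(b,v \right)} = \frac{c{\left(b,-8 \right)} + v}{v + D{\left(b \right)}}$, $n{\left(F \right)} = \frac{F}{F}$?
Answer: $- \frac{49367923}{177} \approx -2.7892 \cdot 10^{5}$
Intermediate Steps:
$n{\left(F \right)} = 1$
$c{\left(m,p \right)} = m + p^{2}$ ($c{\left(m,p \right)} = p^{2} + m = m + p^{2}$)
$O{\left(b,v \right)} = -6 + \frac{64 + b + v}{b + v}$ ($O{\left(b,v \right)} = -6 + \frac{\left(b + \left(-8\right)^{2}\right) + v}{v + b} = -6 + \frac{\left(b + 64\right) + v}{b + v} = -6 + \frac{\left(64 + b\right) + v}{b + v} = -6 + \frac{64 + b + v}{b + v}$)
$\left(-261620 + O{\left(353,n{\left(4 \right)} \right)}\right) - 17290 = \left(-261620 + \frac{64 - 1765 - 5}{353 + 1}\right) - 17290 = \left(-261620 + \frac{64 - 1765 - 5}{354}\right) - 17290 = \left(-261620 + \frac{1}{354} \left(-1706\right)\right) - 17290 = \left(-261620 - \frac{853}{177}\right) - 17290 = - \frac{46307593}{177} - 17290 = - \frac{49367923}{177}$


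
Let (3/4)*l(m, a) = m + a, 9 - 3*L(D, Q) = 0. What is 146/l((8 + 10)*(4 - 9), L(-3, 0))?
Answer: -73/58 ≈ -1.2586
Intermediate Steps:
L(D, Q) = 3 (L(D, Q) = 3 - 1/3*0 = 3 + 0 = 3)
l(m, a) = 4*a/3 + 4*m/3 (l(m, a) = 4*(m + a)/3 = 4*(a + m)/3 = 4*a/3 + 4*m/3)
146/l((8 + 10)*(4 - 9), L(-3, 0)) = 146/((4/3)*3 + 4*((8 + 10)*(4 - 9))/3) = 146/(4 + 4*(18*(-5))/3) = 146/(4 + (4/3)*(-90)) = 146/(4 - 120) = 146/(-116) = 146*(-1/116) = -73/58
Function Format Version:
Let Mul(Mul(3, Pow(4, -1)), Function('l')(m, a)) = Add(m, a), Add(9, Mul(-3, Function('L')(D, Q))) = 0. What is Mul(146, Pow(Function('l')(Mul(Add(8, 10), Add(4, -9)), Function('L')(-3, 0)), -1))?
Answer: Rational(-73, 58) ≈ -1.2586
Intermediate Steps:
Function('L')(D, Q) = 3 (Function('L')(D, Q) = Add(3, Mul(Rational(-1, 3), 0)) = Add(3, 0) = 3)
Function('l')(m, a) = Add(Mul(Rational(4, 3), a), Mul(Rational(4, 3), m)) (Function('l')(m, a) = Mul(Rational(4, 3), Add(m, a)) = Mul(Rational(4, 3), Add(a, m)) = Add(Mul(Rational(4, 3), a), Mul(Rational(4, 3), m)))
Mul(146, Pow(Function('l')(Mul(Add(8, 10), Add(4, -9)), Function('L')(-3, 0)), -1)) = Mul(146, Pow(Add(Mul(Rational(4, 3), 3), Mul(Rational(4, 3), Mul(Add(8, 10), Add(4, -9)))), -1)) = Mul(146, Pow(Add(4, Mul(Rational(4, 3), Mul(18, -5))), -1)) = Mul(146, Pow(Add(4, Mul(Rational(4, 3), -90)), -1)) = Mul(146, Pow(Add(4, -120), -1)) = Mul(146, Pow(-116, -1)) = Mul(146, Rational(-1, 116)) = Rational(-73, 58)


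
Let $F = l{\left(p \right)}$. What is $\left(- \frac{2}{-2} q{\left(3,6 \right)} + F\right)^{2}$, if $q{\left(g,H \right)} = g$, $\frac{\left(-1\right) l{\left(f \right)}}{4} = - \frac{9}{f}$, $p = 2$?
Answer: $441$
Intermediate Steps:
$l{\left(f \right)} = \frac{36}{f}$ ($l{\left(f \right)} = - 4 \left(- \frac{9}{f}\right) = \frac{36}{f}$)
$F = 18$ ($F = \frac{36}{2} = 36 \cdot \frac{1}{2} = 18$)
$\left(- \frac{2}{-2} q{\left(3,6 \right)} + F\right)^{2} = \left(- \frac{2}{-2} \cdot 3 + 18\right)^{2} = \left(\left(-2\right) \left(- \frac{1}{2}\right) 3 + 18\right)^{2} = \left(1 \cdot 3 + 18\right)^{2} = \left(3 + 18\right)^{2} = 21^{2} = 441$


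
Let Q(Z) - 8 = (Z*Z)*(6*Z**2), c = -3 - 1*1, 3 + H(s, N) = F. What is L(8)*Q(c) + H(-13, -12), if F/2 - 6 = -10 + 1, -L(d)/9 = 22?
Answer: -305721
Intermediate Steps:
L(d) = -198 (L(d) = -9*22 = -198)
F = -6 (F = 12 + 2*(-10 + 1) = 12 + 2*(-9) = 12 - 18 = -6)
H(s, N) = -9 (H(s, N) = -3 - 6 = -9)
c = -4 (c = -3 - 1 = -4)
Q(Z) = 8 + 6*Z**4 (Q(Z) = 8 + (Z*Z)*(6*Z**2) = 8 + Z**2*(6*Z**2) = 8 + 6*Z**4)
L(8)*Q(c) + H(-13, -12) = -198*(8 + 6*(-4)**4) - 9 = -198*(8 + 6*256) - 9 = -198*(8 + 1536) - 9 = -198*1544 - 9 = -305712 - 9 = -305721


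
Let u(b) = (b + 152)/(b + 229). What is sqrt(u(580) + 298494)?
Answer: sqrt(195359243802)/809 ≈ 546.35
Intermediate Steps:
u(b) = (152 + b)/(229 + b)
sqrt(u(580) + 298494) = sqrt((152 + 580)/(229 + 580) + 298494) = sqrt(732/809 + 298494) = sqrt(241482378/809) = sqrt(195359243802)/809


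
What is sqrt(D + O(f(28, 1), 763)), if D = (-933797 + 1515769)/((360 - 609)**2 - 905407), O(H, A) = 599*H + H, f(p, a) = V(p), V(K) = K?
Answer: sqrt(2987478749842042)/421703 ≈ 129.61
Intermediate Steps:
f(p, a) = p
O(H, A) = 600*H
D = -290986/421703 (D = 581972/((-249)**2 - 905407) = 581972/(62001 - 905407) = 581972/(-843406) = 581972*(-1/843406) = -290986/421703 ≈ -0.69003)
sqrt(D + O(f(28, 1), 763)) = sqrt(-290986/421703 + 600*28) = sqrt(-290986/421703 + 16800) = sqrt(7084319414/421703) = sqrt(2987478749842042)/421703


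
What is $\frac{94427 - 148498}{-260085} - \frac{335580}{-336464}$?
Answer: $\frac{1551062783}{1286900580} \approx 1.2053$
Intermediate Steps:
$\frac{94427 - 148498}{-260085} - \frac{335580}{-336464} = \left(94427 - 148498\right) \left(- \frac{1}{260085}\right) - - \frac{4935}{4948} = \left(-54071\right) \left(- \frac{1}{260085}\right) + \frac{4935}{4948} = \frac{54071}{260085} + \frac{4935}{4948} = \frac{1551062783}{1286900580}$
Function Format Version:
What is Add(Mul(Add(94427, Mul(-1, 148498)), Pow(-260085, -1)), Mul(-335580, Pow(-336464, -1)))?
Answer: Rational(1551062783, 1286900580) ≈ 1.2053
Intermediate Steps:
Add(Mul(Add(94427, Mul(-1, 148498)), Pow(-260085, -1)), Mul(-335580, Pow(-336464, -1))) = Add(Mul(Add(94427, -148498), Rational(-1, 260085)), Mul(-335580, Rational(-1, 336464))) = Add(Mul(-54071, Rational(-1, 260085)), Rational(4935, 4948)) = Add(Rational(54071, 260085), Rational(4935, 4948)) = Rational(1551062783, 1286900580)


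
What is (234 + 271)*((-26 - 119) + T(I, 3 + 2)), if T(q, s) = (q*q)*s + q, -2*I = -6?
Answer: -48985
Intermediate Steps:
I = 3 (I = -1/2*(-6) = 3)
T(q, s) = q + s*q**2 (T(q, s) = q**2*s + q = s*q**2 + q = q + s*q**2)
(234 + 271)*((-26 - 119) + T(I, 3 + 2)) = (234 + 271)*((-26 - 119) + 3*(1 + 3*(3 + 2))) = 505*(-145 + 3*(1 + 3*5)) = 505*(-145 + 3*(1 + 15)) = 505*(-145 + 3*16) = 505*(-145 + 48) = 505*(-97) = -48985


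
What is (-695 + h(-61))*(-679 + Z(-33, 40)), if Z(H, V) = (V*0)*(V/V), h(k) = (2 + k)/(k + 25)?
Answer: 16948519/36 ≈ 4.7079e+5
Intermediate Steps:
h(k) = (2 + k)/(25 + k)
Z(H, V) = 0 (Z(H, V) = 0*1 = 0)
(-695 + h(-61))*(-679 + Z(-33, 40)) = (-695 + (2 - 61)/(25 - 61))*(-679 + 0) = (-695 - 59/(-36))*(-679) = (-695 - 1/36*(-59))*(-679) = (-695 + 59/36)*(-679) = -24961/36*(-679) = 16948519/36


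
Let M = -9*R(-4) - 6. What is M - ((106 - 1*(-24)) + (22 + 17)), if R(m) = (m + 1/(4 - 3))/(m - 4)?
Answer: -1427/8 ≈ -178.38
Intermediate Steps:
R(m) = (1 + m)/(-4 + m) (R(m) = (m + 1/1)/(-4 + m) = (m + 1)/(-4 + m) = (1 + m)/(-4 + m))
M = -75/8 (M = -9*(1 - 4)/(-4 - 4) - 6 = -9*(-3)/(-8) - 6 = -(-9)*(-3)/8 - 6 = -9*3/8 - 6 = -27/8 - 6 = -75/8 ≈ -9.3750)
M - ((106 - 1*(-24)) + (22 + 17)) = -75/8 - ((106 - 1*(-24)) + (22 + 17)) = -75/8 - ((106 + 24) + 39) = -75/8 - (130 + 39) = -75/8 - 1*169 = -75/8 - 169 = -1427/8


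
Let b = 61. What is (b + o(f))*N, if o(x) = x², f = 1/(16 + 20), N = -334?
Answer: -13202519/648 ≈ -20374.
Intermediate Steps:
f = 1/36 ≈ 0.027778
(b + o(f))*N = (61 + (1/36)²)*(-334) = (61 + 1/1296)*(-334) = (79057/1296)*(-334) = -13202519/648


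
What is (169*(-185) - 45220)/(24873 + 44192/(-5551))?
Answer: -424568235/138025831 ≈ -3.0760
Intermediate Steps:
(169*(-185) - 45220)/(24873 + 44192/(-5551)) = (-31265 - 45220)/(24873 + 44192*(-1/5551)) = -76485/(24873 - 44192/5551) = -76485/138025831/5551 = -76485*5551/138025831 = -424568235/138025831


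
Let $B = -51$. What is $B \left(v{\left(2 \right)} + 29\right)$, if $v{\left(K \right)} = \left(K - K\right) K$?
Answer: $-1479$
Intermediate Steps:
$v{\left(K \right)} = 0$ ($v{\left(K \right)} = 0 K = 0$)
$B \left(v{\left(2 \right)} + 29\right) = - 51 \left(0 + 29\right) = \left(-51\right) 29 = -1479$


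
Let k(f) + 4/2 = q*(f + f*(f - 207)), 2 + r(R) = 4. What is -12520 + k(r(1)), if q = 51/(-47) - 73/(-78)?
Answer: -7613746/611 ≈ -12461.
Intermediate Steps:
q = -547/3666 (q = 51*(-1/47) - 73*(-1/78) = -51/47 + 73/78 = -547/3666 ≈ -0.14921)
r(R) = 2 (r(R) = -2 + 4 = 2)
k(f) = -2 - 547*f/3666 - 547*f*(-207 + f)/3666 (k(f) = -2 - 547*(f + f*(f - 207))/3666 = -2 - 547*(f + f*(-207 + f))/3666 = -2 + (-547*f/3666 - 547*f*(-207 + f)/3666) = -2 - 547*f/3666 - 547*f*(-207 + f)/3666)
-12520 + k(r(1)) = -12520 + (-2 - 547/3666*2² + (56341/1833)*2) = -12520 + (-2 - 547/3666*4 + 112682/1833) = -12520 + (-2 - 1094/1833 + 112682/1833) = -12520 + 35974/611 = -7613746/611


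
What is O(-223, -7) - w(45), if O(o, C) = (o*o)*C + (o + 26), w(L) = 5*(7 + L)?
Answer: -348560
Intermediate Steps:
w(L) = 35 + 5*L
O(o, C) = 26 + o + C*o² (O(o, C) = o²*C + (26 + o) = C*o² + (26 + o) = 26 + o + C*o²)
O(-223, -7) - w(45) = (26 - 223 - 7*(-223)²) - (35 + 5*45) = (26 - 223 - 7*49729) - (35 + 225) = (26 - 223 - 348103) - 1*260 = -348300 - 260 = -348560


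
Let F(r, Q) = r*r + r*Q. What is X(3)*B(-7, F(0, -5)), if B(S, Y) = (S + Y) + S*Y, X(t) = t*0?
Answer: 0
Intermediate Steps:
X(t) = 0
F(r, Q) = r**2 + Q*r
B(S, Y) = S + Y + S*Y
X(3)*B(-7, F(0, -5)) = 0*(-7 + 0*(-5 + 0) - 0*(-5 + 0)) = 0*(-7 + 0*(-5) - 0*(-5)) = 0*(-7 + 0 - 7*0) = 0*(-7 + 0 + 0) = 0*(-7) = 0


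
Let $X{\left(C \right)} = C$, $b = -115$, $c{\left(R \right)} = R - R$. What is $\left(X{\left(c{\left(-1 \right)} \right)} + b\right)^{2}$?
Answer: $13225$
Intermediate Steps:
$c{\left(R \right)} = 0$
$\left(X{\left(c{\left(-1 \right)} \right)} + b\right)^{2} = \left(0 - 115\right)^{2} = \left(-115\right)^{2} = 13225$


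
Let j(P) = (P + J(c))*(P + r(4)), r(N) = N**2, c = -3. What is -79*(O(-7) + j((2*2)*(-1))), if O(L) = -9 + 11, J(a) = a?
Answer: 6478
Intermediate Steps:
O(L) = 2
j(P) = (-3 + P)*(16 + P) (j(P) = (P - 3)*(P + 4**2) = (-3 + P)*(P + 16) = (-3 + P)*(16 + P))
-79*(O(-7) + j((2*2)*(-1))) = -79*(2 + (-48 + ((2*2)*(-1))**2 + 13*((2*2)*(-1)))) = -79*(2 + (-48 + (4*(-1))**2 + 13*(4*(-1)))) = -79*(2 + (-48 + (-4)**2 + 13*(-4))) = -79*(2 + (-48 + 16 - 52)) = -79*(2 - 84) = -79*(-82) = 6478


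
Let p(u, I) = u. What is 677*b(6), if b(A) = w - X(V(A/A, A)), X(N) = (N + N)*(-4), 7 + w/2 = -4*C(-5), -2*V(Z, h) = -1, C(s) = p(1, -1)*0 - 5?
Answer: 20310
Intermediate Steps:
C(s) = -5 (C(s) = 1*0 - 5 = 0 - 5 = -5)
V(Z, h) = 1/2 (V(Z, h) = -1/2*(-1) = 1/2)
w = 26 (w = -14 + 2*(-4*(-5)) = -14 + 2*20 = -14 + 40 = 26)
X(N) = -8*N (X(N) = (2*N)*(-4) = -8*N)
b(A) = 30 (b(A) = 26 - (-8)/2 = 26 - 1*(-4) = 26 + 4 = 30)
677*b(6) = 677*30 = 20310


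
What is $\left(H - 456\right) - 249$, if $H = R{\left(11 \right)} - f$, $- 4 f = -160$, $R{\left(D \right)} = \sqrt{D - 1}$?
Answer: $-745 + \sqrt{10} \approx -741.84$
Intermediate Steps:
$R{\left(D \right)} = \sqrt{-1 + D}$
$f = 40$ ($f = \left(- \frac{1}{4}\right) \left(-160\right) = 40$)
$H = -40 + \sqrt{10}$ ($H = \sqrt{-1 + 11} - 40 = \sqrt{10} - 40 = -40 + \sqrt{10} \approx -36.838$)
$\left(H - 456\right) - 249 = \left(\left(-40 + \sqrt{10}\right) - 456\right) - 249 = \left(-496 + \sqrt{10}\right) + \left(-744 + 495\right) = \left(-496 + \sqrt{10}\right) - 249 = -745 + \sqrt{10}$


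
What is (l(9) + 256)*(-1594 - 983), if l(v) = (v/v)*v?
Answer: -682905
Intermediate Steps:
l(v) = v (l(v) = 1*v = v)
(l(9) + 256)*(-1594 - 983) = (9 + 256)*(-1594 - 983) = 265*(-2577) = -682905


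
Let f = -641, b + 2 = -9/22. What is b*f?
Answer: 33973/22 ≈ 1544.2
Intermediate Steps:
b = -53/22 (b = -2 - 9/22 = -53/22 ≈ -2.4091)
b*f = -53/22*(-641) = 33973/22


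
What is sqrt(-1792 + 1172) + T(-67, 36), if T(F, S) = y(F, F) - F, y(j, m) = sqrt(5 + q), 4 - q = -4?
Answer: 67 + sqrt(13) + 2*I*sqrt(155) ≈ 70.606 + 24.9*I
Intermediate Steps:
q = 8 (q = 4 - 1*(-4) = 4 + 4 = 8)
y(j, m) = sqrt(13) (y(j, m) = sqrt(5 + 8) = sqrt(13))
T(F, S) = sqrt(13) - F
sqrt(-1792 + 1172) + T(-67, 36) = sqrt(-1792 + 1172) + (sqrt(13) - 1*(-67)) = sqrt(-620) + (sqrt(13) + 67) = 2*I*sqrt(155) + (67 + sqrt(13)) = 67 + sqrt(13) + 2*I*sqrt(155)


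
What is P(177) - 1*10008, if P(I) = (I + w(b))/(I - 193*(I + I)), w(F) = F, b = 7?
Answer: -681995344/68145 ≈ -10008.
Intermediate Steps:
P(I) = -(7 + I)/(385*I) (P(I) = (I + 7)/(I - 193*(I + I)) = (7 + I)/(I - 386*I) = (7 + I)/((-385*I)) = (7 + I)*(-1/(385*I)) = -(7 + I)/(385*I))
P(177) - 1*10008 = (1/385)*(-7 - 1*177)/177 - 1*10008 = (1/385)*(1/177)*(-7 - 177) - 10008 = (1/385)*(1/177)*(-184) - 10008 = -184/68145 - 10008 = -681995344/68145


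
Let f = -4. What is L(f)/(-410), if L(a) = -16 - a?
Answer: 6/205 ≈ 0.029268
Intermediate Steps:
L(f)/(-410) = (-16 - 1*(-4))/(-410) = (-16 + 4)*(-1/410) = -12*(-1/410) = 6/205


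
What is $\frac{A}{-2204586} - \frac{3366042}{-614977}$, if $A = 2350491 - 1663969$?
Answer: $\frac{3499266914309}{677884842261} \approx 5.162$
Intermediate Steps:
$A = 686522$
$\frac{A}{-2204586} - \frac{3366042}{-614977} = \frac{686522}{-2204586} - \frac{3366042}{-614977} = 686522 \left(- \frac{1}{2204586}\right) - - \frac{3366042}{614977} = - \frac{343261}{1102293} + \frac{3366042}{614977} = \frac{3499266914309}{677884842261}$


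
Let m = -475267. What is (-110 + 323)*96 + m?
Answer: -454819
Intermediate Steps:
(-110 + 323)*96 + m = (-110 + 323)*96 - 475267 = 213*96 - 475267 = 20448 - 475267 = -454819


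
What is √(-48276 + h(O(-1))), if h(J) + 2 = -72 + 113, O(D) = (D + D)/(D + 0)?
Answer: I*√48237 ≈ 219.63*I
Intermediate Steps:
O(D) = 2 (O(D) = (2*D)/D = 2)
h(J) = 39 (h(J) = -2 + (-72 + 113) = -2 + 41 = 39)
√(-48276 + h(O(-1))) = √(-48276 + 39) = √(-48237) = I*√48237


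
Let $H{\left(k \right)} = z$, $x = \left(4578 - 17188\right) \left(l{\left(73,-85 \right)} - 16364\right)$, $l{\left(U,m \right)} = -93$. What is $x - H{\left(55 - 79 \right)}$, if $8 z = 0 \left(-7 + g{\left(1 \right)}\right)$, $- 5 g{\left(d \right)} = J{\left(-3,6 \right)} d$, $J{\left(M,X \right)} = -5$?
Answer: $207522770$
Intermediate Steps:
$x = 207522770$ ($x = \left(4578 - 17188\right) \left(-93 - 16364\right) = \left(-12610\right) \left(-16457\right) = 207522770$)
$g{\left(d \right)} = d$ ($g{\left(d \right)} = - \frac{\left(-5\right) d}{5} = d$)
$z = 0$ ($z = \frac{0 \left(-7 + 1\right)}{8} = \frac{0 \left(-6\right)}{8} = \frac{1}{8} \cdot 0 = 0$)
$H{\left(k \right)} = 0$
$x - H{\left(55 - 79 \right)} = 207522770 - 0 = 207522770 + 0 = 207522770$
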